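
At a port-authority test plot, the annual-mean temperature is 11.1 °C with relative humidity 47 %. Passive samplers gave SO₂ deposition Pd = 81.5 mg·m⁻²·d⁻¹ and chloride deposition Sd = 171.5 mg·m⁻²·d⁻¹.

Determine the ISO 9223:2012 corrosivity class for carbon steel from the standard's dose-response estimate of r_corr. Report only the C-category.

carbon steel: temperature factor f = -0.054·(1.1) = -0.0594
  SO₂ term: 1.77·81.5^0.52·exp(0.02·47-0.0594) = 42.09
  Cl⁻ term: 0.102·171.5^0.62·exp(0.033·47+0.04·11.1) = 18.21
  sum: 42.09 + 18.21 → r_corr = 60.3 μm/a
Category bounds: 50…80 μm/a bracket r_corr ⇒ C4

C4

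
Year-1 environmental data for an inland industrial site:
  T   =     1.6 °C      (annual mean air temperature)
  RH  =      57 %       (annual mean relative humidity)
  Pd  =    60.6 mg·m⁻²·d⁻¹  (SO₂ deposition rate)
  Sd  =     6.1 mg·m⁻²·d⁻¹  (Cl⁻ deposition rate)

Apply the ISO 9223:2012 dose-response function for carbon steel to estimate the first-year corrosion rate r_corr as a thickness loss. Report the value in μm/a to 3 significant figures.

carbon steel: T≤10 °C ⇒ hinge +0.150·(1.6−10) = -1.2600
  sulphur-dioxide contribution → 13.27 μm/a
  chloride contribution → 2.189 μm/a
  ⇒ r_corr(carbon steel) = 15.45 μm/a

r_corr = 15.5 μm/a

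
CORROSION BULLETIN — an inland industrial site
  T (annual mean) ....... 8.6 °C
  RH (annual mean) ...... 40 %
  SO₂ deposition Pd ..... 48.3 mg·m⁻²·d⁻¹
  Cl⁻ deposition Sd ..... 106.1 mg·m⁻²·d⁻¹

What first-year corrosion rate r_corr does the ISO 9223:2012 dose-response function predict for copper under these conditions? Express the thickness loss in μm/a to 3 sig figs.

r_corr = 0.361 μm/a

copper: f(T) = +0.126·(T−10) [T≤10 °C] = -0.1764
  SO₂ term: 0.0053·48.3^0.26·exp(0.059·40-0.1764) = 0.129
  Sd branch = 0.01025·Sd^0.27·e^(0.036·RH+0.049·T) = 0.2323 μm/a
  sum: 0.129 + 0.2323 → r_corr = 0.3613 μm/a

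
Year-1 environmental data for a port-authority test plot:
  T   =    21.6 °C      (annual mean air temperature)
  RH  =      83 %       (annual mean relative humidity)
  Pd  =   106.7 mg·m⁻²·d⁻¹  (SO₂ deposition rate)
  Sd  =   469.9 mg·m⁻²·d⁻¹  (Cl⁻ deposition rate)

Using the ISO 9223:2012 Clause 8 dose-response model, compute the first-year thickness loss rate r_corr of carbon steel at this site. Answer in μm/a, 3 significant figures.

carbon steel: T>10 °C ⇒ hinge -0.054·(21.6−10) = -0.6264
  SO₂ term: 1.77·106.7^0.52·exp(0.02·83-0.6264) = 56.43
  Sd branch = 0.102·Sd^0.62·e^(0.033·RH+0.04·T) = 169.8 μm/a
  r_corr = 56.43 + 169.8 = 226.3 μm/a

r_corr = 226 μm/a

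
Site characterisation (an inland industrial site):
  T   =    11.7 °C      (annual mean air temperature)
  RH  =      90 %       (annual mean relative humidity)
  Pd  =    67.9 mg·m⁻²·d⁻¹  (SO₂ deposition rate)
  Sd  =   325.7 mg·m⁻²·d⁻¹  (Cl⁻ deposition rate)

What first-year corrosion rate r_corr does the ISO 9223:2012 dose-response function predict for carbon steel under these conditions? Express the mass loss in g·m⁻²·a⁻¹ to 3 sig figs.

r_corr = 1.59e+03 g·m⁻²·a⁻¹

carbon steel: T>10 °C ⇒ hinge -0.054·(11.7−10) = -0.0918
  Pd branch = 1.77·Pd^0.52·e^(0.02·RH+f) = 87.58 μm/a
  Cl⁻ term: 0.102·325.7^0.62·exp(0.033·90+0.04·11.7) = 114.7
  sum: 87.58 + 114.7 → r_corr = 202.3 μm/a
Convert to mass loss: 202.3 μm/a × 7.85 g/cm³ = 1588 g·m⁻²·a⁻¹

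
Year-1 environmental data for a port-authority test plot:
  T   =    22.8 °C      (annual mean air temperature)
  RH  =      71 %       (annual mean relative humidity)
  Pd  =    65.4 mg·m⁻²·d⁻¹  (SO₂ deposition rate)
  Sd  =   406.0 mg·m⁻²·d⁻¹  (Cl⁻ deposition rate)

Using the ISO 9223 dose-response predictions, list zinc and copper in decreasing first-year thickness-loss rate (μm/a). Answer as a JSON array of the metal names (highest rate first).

["zinc", "copper"]

zinc: T>10 °C ⇒ hinge -0.071·(22.8−10) = -0.9088
  Pd branch = 0.0129·Pd^0.44·e^(0.046·RH+f) = 0.8574 μm/a
  Cl⁻ term: 0.0175·406.0^0.57·exp(0.008·71+0.085·22.8) = 6.58
  sum: 0.8574 + 6.58 → r_corr = 7.438 μm/a
copper: f(T) = -0.080·(T−10) [T>10 °C] = -1.0240
  SO₂ term: 0.0053·65.4^0.26·exp(0.059·71-1.0240) = 0.3723
  Cl⁻ term: 0.01025·406.0^0.27·exp(0.036·71+0.049·22.8) = 2.043
  r_corr = 0.3723 + 2.043 = 2.415 μm/a
Ordering by μm/a: zinc (7.44) > copper (2.42)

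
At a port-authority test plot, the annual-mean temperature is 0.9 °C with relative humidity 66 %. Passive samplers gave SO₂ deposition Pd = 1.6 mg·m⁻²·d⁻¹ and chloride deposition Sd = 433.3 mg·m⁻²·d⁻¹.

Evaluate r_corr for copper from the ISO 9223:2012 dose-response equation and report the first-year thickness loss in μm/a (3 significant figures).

copper: T≤10 °C ⇒ hinge +0.126·(0.9−10) = -1.1466
  SO₂ term: 0.0053·1.6^0.26·exp(0.059·66-1.1466) = 0.09344
  Cl⁻ term: 0.01025·433.3^0.27·exp(0.036·66+0.049·0.9) = 0.5939
  sum: 0.09344 + 0.5939 → r_corr = 0.6873 μm/a

r_corr = 0.687 μm/a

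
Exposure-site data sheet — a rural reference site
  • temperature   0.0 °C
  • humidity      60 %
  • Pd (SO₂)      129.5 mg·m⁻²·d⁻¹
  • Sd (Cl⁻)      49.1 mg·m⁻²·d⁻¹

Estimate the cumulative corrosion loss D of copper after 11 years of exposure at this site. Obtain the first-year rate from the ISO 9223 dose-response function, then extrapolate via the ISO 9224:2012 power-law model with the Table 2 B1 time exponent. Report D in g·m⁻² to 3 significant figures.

copper: f(T) = +0.126·(T−10) [T≤10 °C] = -1.2600
  SO₂ term: 0.0053·129.5^0.26·exp(0.059·60-1.2600) = 0.1835
  Cl⁻ term: 0.01025·49.1^0.27·exp(0.036·60+0.049·0.0) = 0.2543
  r_corr = 0.1835 + 0.2543 = 0.4378 μm/a
Long-term exponent b (ISO 9224 Table 2, B1) = 0.667
  D(11) = 0.4378 × 11^0.667 = 0.4378 × 4.95 = 2.167 μm
  Mass loss = 2.167 μm × 8.96 g/cm³ = 19.42 g·m⁻²

D(11) = 19.4 g·m⁻²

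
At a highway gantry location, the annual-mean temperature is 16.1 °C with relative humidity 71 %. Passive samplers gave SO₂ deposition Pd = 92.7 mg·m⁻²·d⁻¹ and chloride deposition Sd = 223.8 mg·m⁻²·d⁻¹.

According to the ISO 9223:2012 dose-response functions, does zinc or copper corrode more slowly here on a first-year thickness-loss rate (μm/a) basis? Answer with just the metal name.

zinc: temperature factor f = -0.071·(6.1) = -0.4331
  Pd branch = 0.0129·Pd^0.44·e^(0.046·RH+f) = 1.608 μm/a
  Cl⁻ term: 0.0175·223.8^0.57·exp(0.008·71+0.085·16.1) = 2.651
  r_corr = 1.608 + 2.651 = 4.26 μm/a
copper: temperature factor f = -0.080·(6.1) = -0.4880
  SO₂ term: 0.0053·92.7^0.26·exp(0.059·71-0.4880) = 0.6967
  Cl⁻ term: 0.01025·223.8^0.27·exp(0.036·71+0.049·16.1) = 1.253
  sum: 0.6967 + 1.253 → r_corr = 1.949 μm/a
Ordering by μm/a: zinc (4.26) > copper (1.95)

copper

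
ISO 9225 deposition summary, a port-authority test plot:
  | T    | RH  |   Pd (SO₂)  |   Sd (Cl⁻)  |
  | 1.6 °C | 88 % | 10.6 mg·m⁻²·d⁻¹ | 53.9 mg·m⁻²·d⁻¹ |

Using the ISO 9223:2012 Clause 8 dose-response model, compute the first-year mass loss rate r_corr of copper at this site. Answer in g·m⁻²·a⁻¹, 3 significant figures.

copper: T≤10 °C ⇒ hinge +0.126·(1.6−10) = -1.0584
  SO₂ term: 0.0053·10.6^0.26·exp(0.059·88-1.0584) = 0.611
  Sd branch = 0.01025·Sd^0.27·e^(0.036·RH+0.049·T) = 0.7729 μm/a
  r_corr = 0.611 + 0.7729 = 1.384 μm/a
Convert to mass loss: 1.384 μm/a × 8.96 g/cm³ = 12.4 g·m⁻²·a⁻¹

r_corr = 12.4 g·m⁻²·a⁻¹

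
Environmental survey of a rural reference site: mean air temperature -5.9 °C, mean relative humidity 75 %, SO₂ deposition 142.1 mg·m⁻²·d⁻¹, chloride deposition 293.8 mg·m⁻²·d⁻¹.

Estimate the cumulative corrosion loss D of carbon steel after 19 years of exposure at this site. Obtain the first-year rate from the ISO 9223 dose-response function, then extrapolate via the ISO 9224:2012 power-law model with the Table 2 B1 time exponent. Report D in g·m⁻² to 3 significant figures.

D(19) = 1.54e+03 g·m⁻²

carbon steel: f(T) = +0.150·(T−10) [T≤10 °C] = -2.3850
  SO₂ term: 1.77·142.1^0.52·exp(0.02·75-2.3850) = 9.615
  Sd branch = 0.102·Sd^0.62·e^(0.033·RH+0.04·T) = 32.45 μm/a
  r_corr = 9.615 + 32.45 = 42.06 μm/a
Power-law: D(19) = r_corr · 19^0.523
  D(19) = 42.06 × 19^0.523 = 42.06 × 4.664 = 196.2 μm
  Mass loss = 196.2 μm × 7.85 g/cm³ = 1540 g·m⁻²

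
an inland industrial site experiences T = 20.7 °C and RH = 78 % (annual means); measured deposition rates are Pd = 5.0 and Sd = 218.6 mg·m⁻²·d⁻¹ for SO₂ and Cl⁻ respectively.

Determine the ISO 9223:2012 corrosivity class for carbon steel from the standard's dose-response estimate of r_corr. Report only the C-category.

carbon steel: f(T) = -0.054·(T−10) [T>10 °C] = -0.5778
  sulphur-dioxide contribution → 10.91 μm/a
  chloride contribution → 86.43 μm/a
  ⇒ r_corr(carbon steel) = 97.34 μm/a
ISO 9223 Table 2 (carbon steel): 80 < 97.3 ≤ 200 μm/a ⇒ C5

C5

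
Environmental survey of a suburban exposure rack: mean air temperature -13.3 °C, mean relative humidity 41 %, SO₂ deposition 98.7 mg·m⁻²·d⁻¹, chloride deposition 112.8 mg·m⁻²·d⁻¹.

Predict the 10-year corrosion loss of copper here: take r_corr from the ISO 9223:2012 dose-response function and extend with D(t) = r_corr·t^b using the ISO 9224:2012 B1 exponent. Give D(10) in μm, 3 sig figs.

D(10) = 0.437 μm

copper: f(T) = +0.126·(T−10) [T≤10 °C] = -2.9358
  sulphur-dioxide contribution → 0.01043 μm/a
  chloride contribution → 0.08372 μm/a
  total first-year rate 0.09415 μm/a
ISO 9224: D(t) = r_corr · t^b with b = 0.667 (copper, B1)
  D(10) = 0.09415 × 10^0.667 = 0.09415 × 4.645 = 0.4374 μm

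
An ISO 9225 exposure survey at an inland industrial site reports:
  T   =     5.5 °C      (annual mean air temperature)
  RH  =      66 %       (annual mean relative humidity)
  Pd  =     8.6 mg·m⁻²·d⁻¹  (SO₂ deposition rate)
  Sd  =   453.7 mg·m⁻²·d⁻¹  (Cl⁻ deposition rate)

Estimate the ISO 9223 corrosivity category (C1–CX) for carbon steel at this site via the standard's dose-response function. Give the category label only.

carbon steel: temperature factor f = +0.150·(-4.5) = -0.6750
  SO₂ term: 1.77·8.6^0.52·exp(0.02·66-0.6750) = 10.33
  Cl⁻ term: 0.102·453.7^0.62·exp(0.033·66+0.04·5.5) = 49.8
  r_corr = 10.33 + 49.8 = 60.13 μm/a
Category bounds: 50…80 μm/a bracket r_corr ⇒ C4

C4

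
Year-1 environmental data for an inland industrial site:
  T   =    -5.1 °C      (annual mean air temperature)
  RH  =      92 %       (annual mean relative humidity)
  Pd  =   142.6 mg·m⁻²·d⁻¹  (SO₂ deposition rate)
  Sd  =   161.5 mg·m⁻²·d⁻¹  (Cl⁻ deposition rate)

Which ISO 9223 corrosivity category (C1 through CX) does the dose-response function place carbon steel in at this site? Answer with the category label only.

C4

carbon steel: f(T) = +0.150·(T−10) [T≤10 °C] = -2.2650
  Pd branch = 1.77·Pd^0.52·e^(0.02·RH+f) = 15.26 μm/a
  Cl⁻ term: 0.102·161.5^0.62·exp(0.033·92+0.04·-5.1) = 40.51
  sum: 15.26 + 40.51 → r_corr = 55.77 μm/a
55.8 μm/a falls in (50, 80] for carbon steel → category C4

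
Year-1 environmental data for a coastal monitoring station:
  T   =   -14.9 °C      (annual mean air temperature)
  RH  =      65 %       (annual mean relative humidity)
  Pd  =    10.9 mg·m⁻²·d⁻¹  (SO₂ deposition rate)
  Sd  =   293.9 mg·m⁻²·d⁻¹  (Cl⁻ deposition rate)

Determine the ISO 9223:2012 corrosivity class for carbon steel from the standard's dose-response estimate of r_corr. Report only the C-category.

C2

carbon steel: temperature factor f = +0.150·(-24.9) = -3.7350
  sulphur-dioxide contribution → 0.5369 μm/a
  chloride contribution → 16.28 μm/a
  ⇒ r_corr(carbon steel) = 16.82 μm/a
Category bounds: 1.3…25 μm/a bracket r_corr ⇒ C2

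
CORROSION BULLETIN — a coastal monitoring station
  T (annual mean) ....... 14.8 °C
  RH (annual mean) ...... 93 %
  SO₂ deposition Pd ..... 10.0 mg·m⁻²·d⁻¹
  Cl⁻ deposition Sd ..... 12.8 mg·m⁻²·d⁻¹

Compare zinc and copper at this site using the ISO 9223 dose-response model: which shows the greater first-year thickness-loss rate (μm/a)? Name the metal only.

zinc: temperature factor f = -0.071·(4.8) = -0.3408
  Pd branch = 0.0129·Pd^0.44·e^(0.046·RH+f) = 1.822 μm/a
  Sd branch = 0.0175·Sd^0.57·e^(0.008·RH+0.085·T) = 0.5541 μm/a
  r_corr = 1.822 + 0.5541 = 2.376 μm/a
copper: T>10 °C ⇒ hinge -0.080·(14.8−10) = -0.3840
  Pd branch = 0.0053·Pd^0.26·e^(0.059·RH+f) = 1.587 μm/a
  Cl⁻ term: 0.01025·12.8^0.27·exp(0.036·93+0.049·14.8) = 1.199
  sum: 1.587 + 1.199 → r_corr = 2.785 μm/a
Ordering by μm/a: copper (2.79) > zinc (2.38)

copper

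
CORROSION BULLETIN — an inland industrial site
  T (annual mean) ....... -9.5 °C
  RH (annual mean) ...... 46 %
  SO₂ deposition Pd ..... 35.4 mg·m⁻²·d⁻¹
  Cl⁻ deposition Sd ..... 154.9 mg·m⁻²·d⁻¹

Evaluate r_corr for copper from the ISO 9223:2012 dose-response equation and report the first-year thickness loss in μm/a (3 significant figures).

r_corr = 0.149 μm/a

copper: f(T) = +0.126·(T−10) [T≤10 °C] = -2.4570
  sulphur-dioxide contribution → 0.01732 μm/a
  chloride contribution → 0.1315 μm/a
  total first-year rate 0.1489 μm/a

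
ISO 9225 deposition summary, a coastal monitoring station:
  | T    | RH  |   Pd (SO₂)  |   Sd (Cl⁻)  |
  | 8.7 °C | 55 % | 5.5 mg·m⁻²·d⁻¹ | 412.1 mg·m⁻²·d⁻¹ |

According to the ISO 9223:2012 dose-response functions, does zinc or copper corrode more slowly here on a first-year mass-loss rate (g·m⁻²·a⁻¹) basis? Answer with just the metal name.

copper

zinc: temperature factor f = +0.038·(-1.3) = -0.0494
  Pd branch = 0.0129·Pd^0.44·e^(0.046·RH+f) = 0.3263 μm/a
  Sd branch = 0.0175·Sd^0.57·e^(0.008·RH+0.085·T) = 1.761 μm/a
  sum: 0.3263 + 1.761 → r_corr = 2.088 μm/a
  mass loss = 2.088 μm/a × 7.14 g/cm³ = 14.91 g·m⁻²·a⁻¹
copper: temperature factor f = +0.126·(-1.3) = -0.1638
  SO₂ term: 0.0053·5.5^0.26·exp(0.059·55-0.1638) = 0.1799
  Sd branch = 0.01025·Sd^0.27·e^(0.036·RH+0.049·T) = 0.5779 μm/a
  r_corr = 0.1799 + 0.5779 = 0.7577 μm/a
  mass loss = 0.7577 μm/a × 8.96 g/cm³ = 6.789 g·m⁻²·a⁻¹
Ordering by g·m⁻²·a⁻¹: zinc (14.9) > copper (6.79)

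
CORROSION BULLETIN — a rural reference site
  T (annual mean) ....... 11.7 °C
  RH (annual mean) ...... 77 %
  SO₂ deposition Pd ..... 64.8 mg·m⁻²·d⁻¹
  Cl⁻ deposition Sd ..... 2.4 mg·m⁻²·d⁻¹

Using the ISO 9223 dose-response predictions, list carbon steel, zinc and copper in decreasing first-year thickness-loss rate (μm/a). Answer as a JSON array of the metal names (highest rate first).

carbon steel: temperature factor f = -0.054·(1.7) = -0.0918
  SO₂ term: 1.77·64.8^0.52·exp(0.02·77-0.0918) = 65.91
  Cl⁻ term: 0.102·2.4^0.62·exp(0.033·77+0.04·11.7) = 3.557
  sum: 65.91 + 3.557 → r_corr = 69.47 μm/a
zinc: temperature factor f = -0.071·(1.7) = -0.1207
  SO₂ term: 0.0129·64.8^0.44·exp(0.046·77-0.1207) = 2.475
  Sd branch = 0.0175·Sd^0.57·e^(0.008·RH+0.085·T) = 0.1443 μm/a
  sum: 2.475 + 0.1443 → r_corr = 2.619 μm/a
copper: f(T) = -0.080·(T−10) [T>10 °C] = -0.1360
  Pd branch = 0.0053·Pd^0.26·e^(0.059·RH+f) = 1.286 μm/a
  Sd branch = 0.01025·Sd^0.27·e^(0.036·RH+0.049·T) = 0.3683 μm/a
  sum: 1.286 + 0.3683 → r_corr = 1.654 μm/a
Ordering by μm/a: carbon steel (69.5) > zinc (2.62) > copper (1.65)

["carbon steel", "zinc", "copper"]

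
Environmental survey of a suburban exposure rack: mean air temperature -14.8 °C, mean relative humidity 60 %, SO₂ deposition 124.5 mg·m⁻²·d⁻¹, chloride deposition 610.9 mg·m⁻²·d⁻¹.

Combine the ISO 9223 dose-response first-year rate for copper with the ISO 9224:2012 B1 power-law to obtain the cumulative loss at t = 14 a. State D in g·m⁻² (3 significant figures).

D(14) = 14.1 g·m⁻²

copper: f(T) = +0.126·(T−10) [T≤10 °C] = -3.1248
  Pd branch = 0.0053·Pd^0.26·e^(0.059·RH+f) = 0.02814 μm/a
  Cl⁻ term: 0.01025·610.9^0.27·exp(0.036·60+0.049·-14.8) = 0.2433
  r_corr = 0.02814 + 0.2433 = 0.2714 μm/a
Power-law: D(14) = r_corr · 14^0.667
  D(14) = 0.2714 × 14^0.667 = 0.2714 × 5.814 = 1.578 μm
  Mass loss = 1.578 μm × 8.96 g/cm³ = 14.14 g·m⁻²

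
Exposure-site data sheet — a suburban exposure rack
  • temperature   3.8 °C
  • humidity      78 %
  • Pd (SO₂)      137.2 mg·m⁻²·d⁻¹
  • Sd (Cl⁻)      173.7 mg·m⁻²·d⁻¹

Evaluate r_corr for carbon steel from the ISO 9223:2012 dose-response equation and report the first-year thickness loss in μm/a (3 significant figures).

r_corr = 81.1 μm/a

carbon steel: temperature factor f = +0.150·(-6.2) = -0.9300
  SO₂ term: 1.77·137.2^0.52·exp(0.02·78-0.9300) = 42.95
  Cl⁻ term: 0.102·173.7^0.62·exp(0.033·78+0.04·3.8) = 38.12
  sum: 42.95 + 38.12 → r_corr = 81.07 μm/a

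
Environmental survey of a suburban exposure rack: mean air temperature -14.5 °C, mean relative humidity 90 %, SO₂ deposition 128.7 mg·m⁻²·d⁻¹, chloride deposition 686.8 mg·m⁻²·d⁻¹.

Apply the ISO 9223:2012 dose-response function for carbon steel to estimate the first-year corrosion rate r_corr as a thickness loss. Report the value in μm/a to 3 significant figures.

carbon steel: temperature factor f = +0.150·(-24.5) = -3.6750
  SO₂ term: 1.77·128.7^0.52·exp(0.02·90-3.6750) = 3.394
  Cl⁻ term: 0.102·686.8^0.62·exp(0.033·90+0.04·-14.5) = 63.88
  r_corr = 3.394 + 63.88 = 67.28 μm/a

r_corr = 67.3 μm/a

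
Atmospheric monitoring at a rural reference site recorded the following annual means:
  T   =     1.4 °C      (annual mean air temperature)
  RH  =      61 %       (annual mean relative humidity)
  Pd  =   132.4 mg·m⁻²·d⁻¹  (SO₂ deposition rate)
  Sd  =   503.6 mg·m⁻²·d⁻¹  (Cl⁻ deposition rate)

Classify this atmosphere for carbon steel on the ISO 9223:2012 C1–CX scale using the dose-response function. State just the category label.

carbon steel: f(T) = +0.150·(T−10) [T≤10 °C] = -1.2900
  Pd branch = 1.77·Pd^0.52·e^(0.02·RH+f) = 20.94 μm/a
  Cl⁻ term: 0.102·503.6^0.62·exp(0.033·61+0.04·1.4) = 38.23
  sum: 20.94 + 38.23 → r_corr = 59.17 μm/a
Category bounds: 50…80 μm/a bracket r_corr ⇒ C4

C4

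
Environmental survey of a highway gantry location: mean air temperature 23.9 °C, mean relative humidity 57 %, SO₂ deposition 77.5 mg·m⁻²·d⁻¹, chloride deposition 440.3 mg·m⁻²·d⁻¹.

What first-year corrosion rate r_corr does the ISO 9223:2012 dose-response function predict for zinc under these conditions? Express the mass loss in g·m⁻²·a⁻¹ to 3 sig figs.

r_corr = 51.5 g·m⁻²·a⁻¹

zinc: f(T) = -0.071·(T−10) [T>10 °C] = -0.9869
  Pd branch = 0.0129·Pd^0.44·e^(0.046·RH+f) = 0.4487 μm/a
  Cl⁻ term: 0.0175·440.3^0.57·exp(0.008·57+0.085·23.9) = 6.765
  sum: 0.4487 + 6.765 → r_corr = 7.214 μm/a
Convert to mass loss: 7.214 μm/a × 7.14 g/cm³ = 51.51 g·m⁻²·a⁻¹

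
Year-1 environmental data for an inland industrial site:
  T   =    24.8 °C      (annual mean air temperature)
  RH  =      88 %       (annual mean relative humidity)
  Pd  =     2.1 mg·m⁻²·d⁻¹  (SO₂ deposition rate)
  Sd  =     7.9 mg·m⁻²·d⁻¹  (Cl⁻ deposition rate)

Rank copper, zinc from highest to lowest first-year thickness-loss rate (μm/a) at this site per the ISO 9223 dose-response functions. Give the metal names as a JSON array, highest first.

["copper", "zinc"]

copper: T>10 °C ⇒ hinge -0.080·(24.8−10) = -1.1840
  sulphur-dioxide contribution → 0.3538 μm/a
  chloride contribution → 1.434 μm/a
  total first-year rate 1.788 μm/a
zinc: temperature factor f = -0.071·(14.8) = -1.0508
  sulphur-dioxide contribution → 0.3581 μm/a
  chloride contribution → 0.9461 μm/a
  total first-year rate 1.304 μm/a
Ordering by μm/a: copper (1.79) > zinc (1.3)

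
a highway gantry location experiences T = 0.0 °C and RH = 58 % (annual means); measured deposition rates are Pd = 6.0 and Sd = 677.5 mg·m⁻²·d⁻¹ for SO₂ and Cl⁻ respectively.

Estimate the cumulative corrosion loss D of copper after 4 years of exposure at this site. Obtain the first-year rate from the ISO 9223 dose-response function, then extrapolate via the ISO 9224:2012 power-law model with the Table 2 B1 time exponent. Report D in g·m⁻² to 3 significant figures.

copper: T≤10 °C ⇒ hinge +0.126·(0.0−10) = -1.2600
  sulphur-dioxide contribution → 0.07337 μm/a
  chloride contribution → 0.4807 μm/a
  total first-year rate 0.5541 μm/a
Power-law: D(4) = r_corr · 4^0.667
  D(4) = 0.5541 × 4^0.667 = 0.5541 × 2.521 = 1.397 μm
  Mass loss = 1.397 μm × 8.96 g/cm³ = 12.52 g·m⁻²

D(4) = 12.5 g·m⁻²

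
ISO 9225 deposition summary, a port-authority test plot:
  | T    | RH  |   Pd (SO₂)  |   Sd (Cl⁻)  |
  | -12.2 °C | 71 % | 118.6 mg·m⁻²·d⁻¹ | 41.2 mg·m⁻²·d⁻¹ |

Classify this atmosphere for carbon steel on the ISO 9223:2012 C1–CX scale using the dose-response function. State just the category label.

C2

carbon steel: T≤10 °C ⇒ hinge +0.150·(-12.2−10) = -3.3300
  sulphur-dioxide contribution → 3.14 μm/a
  chloride contribution → 6.538 μm/a
  ⇒ r_corr(carbon steel) = 9.679 μm/a
ISO 9223 Table 2 (carbon steel): 1.3 < 9.68 ≤ 25 μm/a ⇒ C2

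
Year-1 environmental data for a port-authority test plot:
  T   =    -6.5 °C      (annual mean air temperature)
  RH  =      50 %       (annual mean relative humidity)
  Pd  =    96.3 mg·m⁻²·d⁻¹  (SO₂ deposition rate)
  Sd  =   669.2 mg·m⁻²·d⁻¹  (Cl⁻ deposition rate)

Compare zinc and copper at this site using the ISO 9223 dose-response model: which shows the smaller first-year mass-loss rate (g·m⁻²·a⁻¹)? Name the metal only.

copper

zinc: temperature factor f = +0.038·(-16.5) = -0.6270
  sulphur-dioxide contribution → 0.5128 μm/a
  chloride contribution → 0.6129 μm/a
  ⇒ r_corr(zinc) = 1.126 μm/a
  mass loss = 1.126 μm/a × 7.14 g/cm³ = 8.037 g·m⁻²·a⁻¹
copper: f(T) = +0.126·(T−10) [T≤10 °C] = -2.0790
  sulphur-dioxide contribution → 0.04152 μm/a
  chloride contribution → 0.2612 μm/a
  ⇒ r_corr(copper) = 0.3028 μm/a
  mass loss = 0.3028 μm/a × 8.96 g/cm³ = 2.713 g·m⁻²·a⁻¹
Ordering by g·m⁻²·a⁻¹: zinc (8.04) > copper (2.71)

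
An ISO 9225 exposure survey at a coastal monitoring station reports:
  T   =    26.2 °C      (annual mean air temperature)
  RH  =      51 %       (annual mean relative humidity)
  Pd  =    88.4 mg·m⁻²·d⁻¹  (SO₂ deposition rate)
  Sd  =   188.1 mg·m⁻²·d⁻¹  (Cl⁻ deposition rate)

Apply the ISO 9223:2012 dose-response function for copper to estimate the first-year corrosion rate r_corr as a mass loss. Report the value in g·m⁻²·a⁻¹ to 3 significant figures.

r_corr = 9.40 g·m⁻²·a⁻¹

copper: f(T) = -0.080·(T−10) [T>10 °C] = -1.2960
  SO₂ term: 0.0053·88.4^0.26·exp(0.059·51-1.2960) = 0.09425
  Sd branch = 0.01025·Sd^0.27·e^(0.036·RH+0.049·T) = 0.9544 μm/a
  sum: 0.09425 + 0.9544 → r_corr = 1.049 μm/a
Convert to mass loss: 1.049 μm/a × 8.96 g/cm³ = 9.396 g·m⁻²·a⁻¹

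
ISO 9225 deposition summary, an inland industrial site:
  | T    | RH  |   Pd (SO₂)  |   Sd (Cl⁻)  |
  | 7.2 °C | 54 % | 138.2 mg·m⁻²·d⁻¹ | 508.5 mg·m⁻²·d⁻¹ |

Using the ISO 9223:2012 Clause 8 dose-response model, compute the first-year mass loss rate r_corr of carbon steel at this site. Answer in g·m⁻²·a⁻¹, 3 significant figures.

carbon steel: temperature factor f = +0.150·(-2.8) = -0.4200
  sulphur-dioxide contribution → 44.43 μm/a
  chloride contribution → 38.5 μm/a
  ⇒ r_corr(carbon steel) = 82.93 μm/a
Convert to mass loss: 82.93 μm/a × 7.85 g/cm³ = 651 g·m⁻²·a⁻¹

r_corr = 651 g·m⁻²·a⁻¹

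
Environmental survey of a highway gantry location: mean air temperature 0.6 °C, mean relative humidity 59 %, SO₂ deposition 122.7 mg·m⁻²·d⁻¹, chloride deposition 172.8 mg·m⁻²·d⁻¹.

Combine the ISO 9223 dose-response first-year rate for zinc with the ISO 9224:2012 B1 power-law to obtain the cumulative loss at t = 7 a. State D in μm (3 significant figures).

zinc: T≤10 °C ⇒ hinge +0.038·(0.6−10) = -0.3572
  sulphur-dioxide contribution → 1.13 μm/a
  chloride contribution → 0.5566 μm/a
  total first-year rate 1.687 μm/a
ISO 9224: D(t) = r_corr · t^b with b = 0.813 (zinc, B1)
  D(7) = 1.687 × 7^0.813 = 1.687 × 4.865 = 8.207 μm

D(7) = 8.21 μm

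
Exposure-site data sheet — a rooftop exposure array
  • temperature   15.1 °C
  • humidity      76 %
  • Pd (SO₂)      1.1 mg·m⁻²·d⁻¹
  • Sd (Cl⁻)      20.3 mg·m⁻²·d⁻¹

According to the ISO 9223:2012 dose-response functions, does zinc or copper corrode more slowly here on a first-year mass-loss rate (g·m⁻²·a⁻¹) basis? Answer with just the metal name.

zinc

zinc: T>10 °C ⇒ hinge -0.071·(15.1−10) = -0.3621
  SO₂ term: 0.0129·1.1^0.44·exp(0.046·76-0.3621) = 0.3089
  Sd branch = 0.0175·Sd^0.57·e^(0.008·RH+0.085·T) = 0.6453 μm/a
  sum: 0.3089 + 0.6453 → r_corr = 0.9542 μm/a
  mass loss = 0.9542 μm/a × 7.14 g/cm³ = 6.813 g·m⁻²·a⁻¹
copper: f(T) = -0.080·(T−10) [T>10 °C] = -0.4080
  SO₂ term: 0.0053·1.1^0.26·exp(0.059·76-0.4080) = 0.3201
  Cl⁻ term: 0.01025·20.3^0.27·exp(0.036·76+0.049·15.1) = 0.747
  sum: 0.3201 + 0.747 → r_corr = 1.067 μm/a
  mass loss = 1.067 μm/a × 8.96 g/cm³ = 9.561 g·m⁻²·a⁻¹
Ordering by g·m⁻²·a⁻¹: copper (9.56) > zinc (6.81)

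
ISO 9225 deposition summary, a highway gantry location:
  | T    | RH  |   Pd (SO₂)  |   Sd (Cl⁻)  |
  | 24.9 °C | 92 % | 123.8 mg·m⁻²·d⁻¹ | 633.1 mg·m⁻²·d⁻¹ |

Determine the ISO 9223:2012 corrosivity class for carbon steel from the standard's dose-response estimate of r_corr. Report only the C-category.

CX

carbon steel: T>10 °C ⇒ hinge -0.054·(24.9−10) = -0.8046
  Pd branch = 1.77·Pd^0.52·e^(0.02·RH+f) = 61.07 μm/a
  Sd branch = 0.102·Sd^0.62·e^(0.033·RH+0.04·T) = 313.8 μm/a
  sum: 61.07 + 313.8 → r_corr = 374.8 μm/a
375 μm/a falls in (200, 700] for carbon steel → category CX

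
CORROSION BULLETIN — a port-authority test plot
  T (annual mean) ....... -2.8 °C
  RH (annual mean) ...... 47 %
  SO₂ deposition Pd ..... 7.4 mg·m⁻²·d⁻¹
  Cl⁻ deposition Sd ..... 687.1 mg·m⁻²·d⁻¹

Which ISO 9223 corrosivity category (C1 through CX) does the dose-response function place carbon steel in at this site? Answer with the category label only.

C3

carbon steel: f(T) = +0.150·(T−10) [T≤10 °C] = -1.9200
  Pd branch = 1.77·Pd^0.52·e^(0.02·RH+f) = 1.881 μm/a
  Cl⁻ term: 0.102·687.1^0.62·exp(0.033·47+0.04·-2.8) = 24.69
  r_corr = 1.881 + 24.69 = 26.57 μm/a
ISO 9223 Table 2 (carbon steel): 25 < 26.6 ≤ 50 μm/a ⇒ C3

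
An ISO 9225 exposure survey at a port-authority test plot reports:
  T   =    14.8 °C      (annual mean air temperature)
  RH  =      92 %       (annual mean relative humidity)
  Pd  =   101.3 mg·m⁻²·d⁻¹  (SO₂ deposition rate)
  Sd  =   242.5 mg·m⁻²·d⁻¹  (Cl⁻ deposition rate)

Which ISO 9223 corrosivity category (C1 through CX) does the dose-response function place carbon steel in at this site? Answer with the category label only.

carbon steel: T>10 °C ⇒ hinge -0.054·(14.8−10) = -0.2592
  sulphur-dioxide contribution → 94.93 μm/a
  chloride contribution → 115.5 μm/a
  total first-year rate 210.5 μm/a
210 μm/a falls in (200, 700] for carbon steel → category CX

CX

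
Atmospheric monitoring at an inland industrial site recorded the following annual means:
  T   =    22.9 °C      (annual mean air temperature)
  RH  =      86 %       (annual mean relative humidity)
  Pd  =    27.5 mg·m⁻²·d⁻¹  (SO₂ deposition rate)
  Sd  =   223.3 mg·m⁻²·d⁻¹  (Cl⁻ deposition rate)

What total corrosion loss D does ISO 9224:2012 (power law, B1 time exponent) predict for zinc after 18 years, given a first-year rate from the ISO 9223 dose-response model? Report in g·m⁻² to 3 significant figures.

D(18) = 485 g·m⁻²

zinc: temperature factor f = -0.071·(12.9) = -0.9159
  SO₂ term: 0.0129·27.5^0.44·exp(0.046·86-0.9159) = 1.159
  Cl⁻ term: 0.0175·223.3^0.57·exp(0.008·86+0.085·22.9) = 5.322
  sum: 1.159 + 5.322 → r_corr = 6.481 μm/a
Power-law: D(18) = r_corr · 18^0.813
  D(18) = 6.481 × 18^0.813 = 6.481 × 10.48 = 67.95 μm
  Mass loss = 67.95 μm × 7.14 g/cm³ = 485.2 g·m⁻²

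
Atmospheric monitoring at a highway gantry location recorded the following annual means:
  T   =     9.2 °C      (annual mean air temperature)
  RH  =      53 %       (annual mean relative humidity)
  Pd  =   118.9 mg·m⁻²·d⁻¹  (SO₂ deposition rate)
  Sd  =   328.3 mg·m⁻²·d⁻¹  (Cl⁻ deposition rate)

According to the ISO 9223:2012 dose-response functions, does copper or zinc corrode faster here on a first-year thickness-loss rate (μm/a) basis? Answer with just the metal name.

copper: f(T) = +0.126·(T−10) [T≤10 °C] = -0.1008
  sulphur-dioxide contribution → 0.3785 μm/a
  chloride contribution → 0.5182 μm/a
  total first-year rate 0.8968 μm/a
zinc: f(T) = +0.038·(T−10) [T≤10 °C] = -0.0304
  sulphur-dioxide contribution → 1.173 μm/a
  chloride contribution → 1.589 μm/a
  ⇒ r_corr(zinc) = 2.762 μm/a
Ordering by μm/a: zinc (2.76) > copper (0.897)

zinc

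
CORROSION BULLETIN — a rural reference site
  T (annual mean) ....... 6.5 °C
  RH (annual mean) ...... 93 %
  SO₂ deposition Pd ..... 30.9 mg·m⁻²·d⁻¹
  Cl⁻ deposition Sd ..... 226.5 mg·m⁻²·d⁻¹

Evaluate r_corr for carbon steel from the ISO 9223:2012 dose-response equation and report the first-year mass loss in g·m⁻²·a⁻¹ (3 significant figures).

carbon steel: f(T) = +0.150·(T−10) [T≤10 °C] = -0.5250
  Pd branch = 1.77·Pd^0.52·e^(0.02·RH+f) = 40.04 μm/a
  Cl⁻ term: 0.102·226.5^0.62·exp(0.033·93+0.04·6.5) = 82.13
  sum: 40.04 + 82.13 → r_corr = 122.2 μm/a
Convert to mass loss: 122.2 μm/a × 7.85 g/cm³ = 959.1 g·m⁻²·a⁻¹

r_corr = 959 g·m⁻²·a⁻¹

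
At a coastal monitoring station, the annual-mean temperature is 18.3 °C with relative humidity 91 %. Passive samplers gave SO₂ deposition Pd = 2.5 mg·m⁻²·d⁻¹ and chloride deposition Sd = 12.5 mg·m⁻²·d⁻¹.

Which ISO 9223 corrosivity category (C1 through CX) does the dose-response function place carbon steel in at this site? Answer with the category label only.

C3

carbon steel: T>10 °C ⇒ hinge -0.054·(18.3−10) = -0.4482
  Pd branch = 1.77·Pd^0.52·e^(0.02·RH+f) = 11.24 μm/a
  Cl⁻ term: 0.102·12.5^0.62·exp(0.033·91+0.04·18.3) = 20.45
  sum: 11.24 + 20.45 → r_corr = 31.69 μm/a
ISO 9223 Table 2 (carbon steel): 25 < 31.7 ≤ 50 μm/a ⇒ C3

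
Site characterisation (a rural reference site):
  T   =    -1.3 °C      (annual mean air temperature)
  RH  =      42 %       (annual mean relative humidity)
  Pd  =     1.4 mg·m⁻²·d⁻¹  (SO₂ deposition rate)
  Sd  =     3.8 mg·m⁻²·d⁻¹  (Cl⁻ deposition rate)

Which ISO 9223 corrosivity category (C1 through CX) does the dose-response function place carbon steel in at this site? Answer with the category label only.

carbon steel: f(T) = +0.150·(T−10) [T≤10 °C] = -1.6950
  SO₂ term: 1.77·1.4^0.52·exp(0.02·42-1.6950) = 0.8967
  Cl⁻ term: 0.102·3.8^0.62·exp(0.033·42+0.04·-1.3) = 0.886
  r_corr = 0.8967 + 0.886 = 1.783 μm/a
1.78 μm/a falls in (1.3, 25] for carbon steel → category C2

C2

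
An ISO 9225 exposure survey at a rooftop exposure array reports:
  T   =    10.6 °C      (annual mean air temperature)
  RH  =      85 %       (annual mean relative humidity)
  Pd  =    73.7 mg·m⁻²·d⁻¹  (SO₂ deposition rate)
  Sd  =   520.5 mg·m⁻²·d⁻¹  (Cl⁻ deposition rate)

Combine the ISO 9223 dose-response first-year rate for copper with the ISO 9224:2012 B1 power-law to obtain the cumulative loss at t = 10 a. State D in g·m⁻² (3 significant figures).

D(10) = 180 g·m⁻²

copper: temperature factor f = -0.080·(0.6) = -0.0480
  Pd branch = 0.0053·Pd^0.26·e^(0.059·RH+f) = 2.328 μm/a
  Sd branch = 0.01025·Sd^0.27·e^(0.036·RH+0.049·T) = 1.989 μm/a
  r_corr = 2.328 + 1.989 = 4.317 μm/a
Power-law: D(10) = r_corr · 10^0.667
  D(10) = 4.317 × 10^0.667 = 4.317 × 4.645 = 20.05 μm
  Mass loss = 20.05 μm × 8.96 g/cm³ = 179.7 g·m⁻²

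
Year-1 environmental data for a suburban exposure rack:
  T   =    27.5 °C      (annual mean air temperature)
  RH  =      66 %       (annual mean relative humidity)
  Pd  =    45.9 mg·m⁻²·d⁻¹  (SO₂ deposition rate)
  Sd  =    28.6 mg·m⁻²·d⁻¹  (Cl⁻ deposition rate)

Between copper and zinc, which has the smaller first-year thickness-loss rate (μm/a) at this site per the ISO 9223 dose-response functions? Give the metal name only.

copper

copper: f(T) = -0.080·(T−10) [T>10 °C] = -1.4000
  Pd branch = 0.0053·Pd^0.26·e^(0.059·RH+f) = 0.1736 μm/a
  Sd branch = 0.01025·Sd^0.27·e^(0.036·RH+0.049·T) = 1.05 μm/a
  sum: 0.1736 + 1.05 → r_corr = 1.223 μm/a
zinc: f(T) = -0.071·(T−10) [T>10 °C] = -1.2425
  Pd branch = 0.0129·Pd^0.44·e^(0.046·RH+f) = 0.4175 μm/a
  Sd branch = 0.0175·Sd^0.57·e^(0.008·RH+0.085·T) = 2.078 μm/a
  sum: 0.4175 + 2.078 → r_corr = 2.495 μm/a
Ordering by μm/a: zinc (2.5) > copper (1.22)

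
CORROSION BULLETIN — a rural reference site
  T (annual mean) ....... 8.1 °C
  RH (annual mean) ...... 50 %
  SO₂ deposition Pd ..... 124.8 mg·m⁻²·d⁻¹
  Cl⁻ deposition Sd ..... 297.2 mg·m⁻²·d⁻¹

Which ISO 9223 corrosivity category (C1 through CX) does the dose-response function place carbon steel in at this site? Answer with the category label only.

C4

carbon steel: f(T) = +0.150·(T−10) [T≤10 °C] = -0.2850
  sulphur-dioxide contribution → 44.52 μm/a
  chloride contribution → 25.07 μm/a
  ⇒ r_corr(carbon steel) = 69.59 μm/a
69.6 μm/a falls in (50, 80] for carbon steel → category C4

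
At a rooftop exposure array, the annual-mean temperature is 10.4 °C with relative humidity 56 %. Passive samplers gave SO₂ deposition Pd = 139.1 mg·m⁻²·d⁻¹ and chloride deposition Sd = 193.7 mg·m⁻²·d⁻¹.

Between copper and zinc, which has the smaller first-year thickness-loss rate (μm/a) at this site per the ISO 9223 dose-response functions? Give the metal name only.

copper

copper: temperature factor f = -0.080·(0.4) = -0.0320
  Pd branch = 0.0053·Pd^0.26·e^(0.059·RH+f) = 0.5041 μm/a
  Sd branch = 0.01025·Sd^0.27·e^(0.036·RH+0.049·T) = 0.531 μm/a
  sum: 0.5041 + 0.531 → r_corr = 1.035 μm/a
zinc: temperature factor f = -0.071·(0.4) = -0.0284
  Pd branch = 0.0129·Pd^0.44·e^(0.046·RH+f) = 1.446 μm/a
  Cl⁻ term: 0.0175·193.7^0.57·exp(0.008·56+0.085·10.4) = 1.334
  sum: 1.446 + 1.334 → r_corr = 2.78 μm/a
Ordering by μm/a: zinc (2.78) > copper (1.04)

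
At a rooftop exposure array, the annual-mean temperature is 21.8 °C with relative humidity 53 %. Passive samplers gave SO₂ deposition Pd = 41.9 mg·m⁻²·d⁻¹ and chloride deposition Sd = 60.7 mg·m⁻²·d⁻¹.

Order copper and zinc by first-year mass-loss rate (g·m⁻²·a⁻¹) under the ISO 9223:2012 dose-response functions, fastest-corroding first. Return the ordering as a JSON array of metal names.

copper: temperature factor f = -0.080·(11.8) = -0.9440
  Pd branch = 0.0053·Pd^0.26·e^(0.059·RH+f) = 0.1242 μm/a
  Cl⁻ term: 0.01025·60.7^0.27·exp(0.036·53+0.049·21.8) = 0.6092
  sum: 0.1242 + 0.6092 → r_corr = 0.7334 μm/a
  mass loss = 0.7334 μm/a × 8.96 g/cm³ = 6.571 g·m⁻²·a⁻¹
zinc: temperature factor f = -0.071·(11.8) = -0.8378
  SO₂ term: 0.0129·41.9^0.44·exp(0.046·53-0.8378) = 0.3306
  Cl⁻ term: 0.0175·60.7^0.57·exp(0.008·53+0.085·21.8) = 1.772
  r_corr = 0.3306 + 1.772 = 2.102 μm/a
  mass loss = 2.102 μm/a × 7.14 g/cm³ = 15.01 g·m⁻²·a⁻¹
Ordering by g·m⁻²·a⁻¹: zinc (15) > copper (6.57)

["zinc", "copper"]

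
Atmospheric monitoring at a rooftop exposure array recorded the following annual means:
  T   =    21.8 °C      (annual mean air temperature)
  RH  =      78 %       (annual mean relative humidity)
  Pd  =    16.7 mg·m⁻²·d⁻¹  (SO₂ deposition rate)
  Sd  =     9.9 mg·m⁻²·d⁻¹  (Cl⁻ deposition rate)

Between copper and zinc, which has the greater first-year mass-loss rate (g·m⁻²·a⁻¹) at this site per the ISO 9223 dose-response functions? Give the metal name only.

copper: T>10 °C ⇒ hinge -0.080·(21.8−10) = -0.9440
  Pd branch = 0.0053·Pd^0.26·e^(0.059·RH+f) = 0.4274 μm/a
  Cl⁻ term: 0.01025·9.9^0.27·exp(0.036·78+0.049·21.8) = 0.9182
  r_corr = 0.4274 + 0.9182 = 1.346 μm/a
  mass loss = 1.346 μm/a × 8.96 g/cm³ = 12.06 g·m⁻²·a⁻¹
zinc: T>10 °C ⇒ hinge -0.071·(21.8−10) = -0.8378
  Pd branch = 0.0129·Pd^0.44·e^(0.046·RH+f) = 0.6966 μm/a
  Cl⁻ term: 0.0175·9.9^0.57·exp(0.008·78+0.085·21.8) = 0.7697
  r_corr = 0.6966 + 0.7697 = 1.466 μm/a
  mass loss = 1.466 μm/a × 7.14 g/cm³ = 10.47 g·m⁻²·a⁻¹
Ordering by g·m⁻²·a⁻¹: copper (12.1) > zinc (10.5)

copper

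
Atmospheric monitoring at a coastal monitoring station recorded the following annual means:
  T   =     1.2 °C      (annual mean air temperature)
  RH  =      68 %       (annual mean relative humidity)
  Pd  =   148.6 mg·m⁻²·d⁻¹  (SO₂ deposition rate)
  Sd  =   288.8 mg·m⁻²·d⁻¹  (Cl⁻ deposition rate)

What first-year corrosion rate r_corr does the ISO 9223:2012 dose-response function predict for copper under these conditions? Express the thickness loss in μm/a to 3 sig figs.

r_corr = 0.935 μm/a

copper: temperature factor f = +0.126·(-8.8) = -1.1088
  Pd branch = 0.0053·Pd^0.26·e^(0.059·RH+f) = 0.3547 μm/a
  Cl⁻ term: 0.01025·288.8^0.27·exp(0.036·68+0.049·1.2) = 0.5805
  r_corr = 0.3547 + 0.5805 = 0.9351 μm/a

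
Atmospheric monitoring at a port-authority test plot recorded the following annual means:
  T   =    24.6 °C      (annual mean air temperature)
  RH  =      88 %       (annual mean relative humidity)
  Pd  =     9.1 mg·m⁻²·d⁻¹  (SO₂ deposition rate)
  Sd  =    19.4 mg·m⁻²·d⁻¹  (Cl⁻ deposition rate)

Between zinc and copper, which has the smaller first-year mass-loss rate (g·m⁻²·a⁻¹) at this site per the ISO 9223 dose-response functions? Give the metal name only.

zinc

zinc: T>10 °C ⇒ hinge -0.071·(24.6−10) = -1.0366
  Pd branch = 0.0129·Pd^0.44·e^(0.046·RH+f) = 0.6925 μm/a
  Sd branch = 0.0175·Sd^0.57·e^(0.008·RH+0.085·T) = 1.552 μm/a
  r_corr = 0.6925 + 1.552 = 2.245 μm/a
  mass loss = 2.245 μm/a × 7.14 g/cm³ = 16.03 g·m⁻²·a⁻¹
copper: temperature factor f = -0.080·(14.6) = -1.1680
  SO₂ term: 0.0053·9.1^0.26·exp(0.059·88-1.1680) = 0.5263
  Cl⁻ term: 0.01025·19.4^0.27·exp(0.036·88+0.049·24.6) = 1.81
  r_corr = 0.5263 + 1.81 = 2.337 μm/a
  mass loss = 2.337 μm/a × 8.96 g/cm³ = 20.94 g·m⁻²·a⁻¹
Ordering by g·m⁻²·a⁻¹: copper (20.9) > zinc (16)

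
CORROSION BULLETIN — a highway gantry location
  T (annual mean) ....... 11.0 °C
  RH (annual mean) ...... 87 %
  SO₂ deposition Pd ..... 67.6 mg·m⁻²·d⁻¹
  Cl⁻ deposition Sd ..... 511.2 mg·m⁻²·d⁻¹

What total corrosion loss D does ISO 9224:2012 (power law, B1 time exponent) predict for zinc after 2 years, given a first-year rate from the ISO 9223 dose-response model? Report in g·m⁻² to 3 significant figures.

D(2) = 91.9 g·m⁻²

zinc: f(T) = -0.071·(T−10) [T>10 °C] = -0.0710
  Pd branch = 0.0129·Pd^0.44·e^(0.046·RH+f) = 4.197 μm/a
  Cl⁻ term: 0.0175·511.2^0.57·exp(0.008·87+0.085·11.0) = 3.128
  r_corr = 4.197 + 3.128 = 7.325 μm/a
Power-law: D(2) = r_corr · 2^0.813
  D(2) = 7.325 × 2^0.813 = 7.325 × 1.757 = 12.87 μm
  Mass loss = 12.87 μm × 7.14 g/cm³ = 91.89 g·m⁻²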